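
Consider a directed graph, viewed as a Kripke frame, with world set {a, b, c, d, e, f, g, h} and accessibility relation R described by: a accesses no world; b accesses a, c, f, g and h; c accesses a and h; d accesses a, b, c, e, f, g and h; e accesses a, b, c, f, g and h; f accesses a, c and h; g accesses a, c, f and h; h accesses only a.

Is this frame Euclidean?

Euclidean: no — b R a and b R c, but not a R c.

No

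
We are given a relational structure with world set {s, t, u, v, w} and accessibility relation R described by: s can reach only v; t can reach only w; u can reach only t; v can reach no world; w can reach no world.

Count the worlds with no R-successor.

2

Enumerating: v, w.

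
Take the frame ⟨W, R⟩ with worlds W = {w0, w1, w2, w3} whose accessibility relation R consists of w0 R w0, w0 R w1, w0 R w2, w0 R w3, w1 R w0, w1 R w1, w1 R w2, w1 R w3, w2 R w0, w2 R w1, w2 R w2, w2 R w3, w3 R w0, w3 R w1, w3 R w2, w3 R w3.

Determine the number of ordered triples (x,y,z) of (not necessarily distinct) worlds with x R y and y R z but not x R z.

R is transitive; there are no such tuples.

0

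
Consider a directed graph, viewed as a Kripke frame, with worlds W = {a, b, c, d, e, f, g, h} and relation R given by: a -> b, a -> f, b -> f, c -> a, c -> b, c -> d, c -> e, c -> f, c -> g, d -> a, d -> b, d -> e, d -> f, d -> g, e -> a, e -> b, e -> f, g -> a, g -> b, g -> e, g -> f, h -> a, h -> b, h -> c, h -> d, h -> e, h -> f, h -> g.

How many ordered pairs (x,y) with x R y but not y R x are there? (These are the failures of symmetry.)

28

Enumerating: (a,b), (a,f), (b,f), (c,a), (c,b), (c,d), (c,e), (c,f), (c,g), (d,a), (d,b), (d,e), … and 16 more.
Total: 28.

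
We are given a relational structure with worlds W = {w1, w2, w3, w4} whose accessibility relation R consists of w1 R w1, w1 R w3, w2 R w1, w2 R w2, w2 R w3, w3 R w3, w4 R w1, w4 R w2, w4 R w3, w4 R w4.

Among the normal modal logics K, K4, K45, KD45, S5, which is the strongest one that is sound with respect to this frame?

K4

Transitive (axiom 4): yes — every two-step R-path is closed by a direct edge.
Euclidean (axiom 5): no — w2 R w3 and w2 R w1, but not w3 R w1.
Serial (axiom D): yes — every world has a successor (e.g. w1 R w1).
Reflexive (axiom T): yes — every world is R-related to itself.
So F validates K, K4; K45 would additionally require R to be Euclidean. The strongest is K4.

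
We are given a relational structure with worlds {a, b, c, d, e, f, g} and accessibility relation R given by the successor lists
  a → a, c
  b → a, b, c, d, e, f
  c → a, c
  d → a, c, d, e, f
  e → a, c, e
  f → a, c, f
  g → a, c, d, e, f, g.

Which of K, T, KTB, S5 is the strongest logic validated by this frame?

Reflexive (axiom T): yes — every world is R-related to itself.
Symmetric (axiom B): no — b R a but not a R b.
Euclidean (axiom 5): no — b R a and b R d, but not a R d.
So F validates K, T; KTB would additionally require R to be symmetric. The strongest is T.

T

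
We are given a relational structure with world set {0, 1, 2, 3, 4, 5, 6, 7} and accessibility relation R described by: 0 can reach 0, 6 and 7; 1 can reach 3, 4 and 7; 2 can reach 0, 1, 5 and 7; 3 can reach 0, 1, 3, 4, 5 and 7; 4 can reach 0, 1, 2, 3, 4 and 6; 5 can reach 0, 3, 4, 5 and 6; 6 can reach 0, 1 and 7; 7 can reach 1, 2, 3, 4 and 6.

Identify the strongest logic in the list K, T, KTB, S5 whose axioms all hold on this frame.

Reflexive (axiom T): no — 1 is not related to itself.
Symmetric (axiom B): no — 0 R 7 but not 7 R 0.
Euclidean (axiom 5): no — 1 R 4 and 1 R 7, but not 4 R 7.
So F validates K; T would additionally require R to be reflexive. The strongest is K.

K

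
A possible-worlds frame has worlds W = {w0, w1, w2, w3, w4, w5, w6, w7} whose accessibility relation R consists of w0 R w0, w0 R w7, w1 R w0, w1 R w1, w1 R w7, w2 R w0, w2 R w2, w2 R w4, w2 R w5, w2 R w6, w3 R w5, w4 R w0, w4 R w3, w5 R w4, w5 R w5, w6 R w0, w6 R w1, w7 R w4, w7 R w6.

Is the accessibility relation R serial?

Serial: yes — every world has a successor (e.g. w0 R w0).

Yes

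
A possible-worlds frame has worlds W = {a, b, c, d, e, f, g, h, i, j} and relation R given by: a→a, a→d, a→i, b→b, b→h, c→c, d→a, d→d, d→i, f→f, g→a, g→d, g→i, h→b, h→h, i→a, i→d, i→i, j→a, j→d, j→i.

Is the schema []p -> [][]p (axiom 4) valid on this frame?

By correspondence theory, 4 is valid on a frame iff R is transitive.
Transitive: yes — every two-step R-path is closed by a direct edge.

Yes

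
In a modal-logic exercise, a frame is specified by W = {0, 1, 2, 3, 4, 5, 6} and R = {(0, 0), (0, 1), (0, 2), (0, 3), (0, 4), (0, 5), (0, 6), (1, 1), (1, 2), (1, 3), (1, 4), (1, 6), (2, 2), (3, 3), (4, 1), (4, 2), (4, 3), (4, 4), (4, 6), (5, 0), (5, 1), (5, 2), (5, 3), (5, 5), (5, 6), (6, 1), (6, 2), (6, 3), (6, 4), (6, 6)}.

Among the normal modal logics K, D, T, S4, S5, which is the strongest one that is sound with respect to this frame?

T

Serial (axiom D): yes — every world has a successor (e.g. 0 R 0).
Reflexive (axiom T): yes — every world is R-related to itself.
Transitive (axiom 4): no — 5 R 0 and 0 R 4, but not 5 R 4.
Euclidean (axiom 5): no — 0 R 1 and 0 R 5, but not 1 R 5.
So F validates K, D, T; S4 would additionally require R to be transitive. The strongest is T.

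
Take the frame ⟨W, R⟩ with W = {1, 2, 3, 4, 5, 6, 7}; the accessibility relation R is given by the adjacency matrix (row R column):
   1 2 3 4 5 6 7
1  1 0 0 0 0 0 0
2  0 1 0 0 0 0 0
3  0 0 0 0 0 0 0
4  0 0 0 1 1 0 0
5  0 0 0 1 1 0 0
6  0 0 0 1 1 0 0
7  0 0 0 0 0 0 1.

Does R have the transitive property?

Yes

Transitive: yes — every two-step R-path is closed by a direct edge.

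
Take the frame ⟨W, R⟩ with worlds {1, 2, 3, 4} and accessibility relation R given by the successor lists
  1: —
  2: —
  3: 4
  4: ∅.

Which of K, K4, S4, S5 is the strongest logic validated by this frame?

K4

Transitive (axiom 4): yes — every two-step R-path is closed by a direct edge.
Reflexive (axiom T): no — 1 is not related to itself.
Euclidean (axiom 5): no — 3 R 4 and 3 R 4, but not 4 R 4.
So F validates K, K4; S4 would additionally require R to be reflexive. The strongest is K4.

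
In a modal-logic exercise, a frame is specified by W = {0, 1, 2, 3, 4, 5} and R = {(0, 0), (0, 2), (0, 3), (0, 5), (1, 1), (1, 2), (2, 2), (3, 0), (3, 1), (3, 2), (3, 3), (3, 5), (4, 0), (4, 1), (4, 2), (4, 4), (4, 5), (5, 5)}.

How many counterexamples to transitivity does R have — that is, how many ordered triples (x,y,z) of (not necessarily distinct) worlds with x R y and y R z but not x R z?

Enumerating: (0,3,1), (4,0,3).

2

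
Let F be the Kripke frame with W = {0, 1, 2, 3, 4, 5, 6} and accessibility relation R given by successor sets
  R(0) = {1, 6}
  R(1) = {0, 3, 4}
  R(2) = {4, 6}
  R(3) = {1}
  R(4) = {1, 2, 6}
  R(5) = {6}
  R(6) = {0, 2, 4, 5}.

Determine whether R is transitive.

Transitive: no — 0 R 1 and 1 R 3, but not 0 R 3.

No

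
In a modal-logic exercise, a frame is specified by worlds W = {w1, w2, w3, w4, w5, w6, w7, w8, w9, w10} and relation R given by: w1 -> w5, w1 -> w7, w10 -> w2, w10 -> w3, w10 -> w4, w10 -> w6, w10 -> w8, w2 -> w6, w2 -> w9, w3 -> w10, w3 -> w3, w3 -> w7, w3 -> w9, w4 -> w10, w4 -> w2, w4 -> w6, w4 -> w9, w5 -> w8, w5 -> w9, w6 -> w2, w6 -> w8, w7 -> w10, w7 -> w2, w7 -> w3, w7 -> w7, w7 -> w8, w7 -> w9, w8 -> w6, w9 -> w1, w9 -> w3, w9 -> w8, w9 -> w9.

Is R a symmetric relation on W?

Symmetric: no — w1 R w5 but not w5 R w1.

No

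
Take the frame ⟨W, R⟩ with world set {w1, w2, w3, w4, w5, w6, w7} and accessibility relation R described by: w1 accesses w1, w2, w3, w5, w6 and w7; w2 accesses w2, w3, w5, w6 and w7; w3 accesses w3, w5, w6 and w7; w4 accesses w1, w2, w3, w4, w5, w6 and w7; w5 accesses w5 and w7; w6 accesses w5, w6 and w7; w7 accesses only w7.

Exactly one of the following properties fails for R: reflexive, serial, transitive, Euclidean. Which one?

Reflexive: yes — every world is R-related to itself.
Serial: yes — every world has a successor (e.g. w1 R w1).
Transitive: yes — every two-step R-path is closed by a direct edge.
Euclidean: no — w1 R w3 and w1 R w2, but not w3 R w2.
Only Euclidean fails.

Euclidean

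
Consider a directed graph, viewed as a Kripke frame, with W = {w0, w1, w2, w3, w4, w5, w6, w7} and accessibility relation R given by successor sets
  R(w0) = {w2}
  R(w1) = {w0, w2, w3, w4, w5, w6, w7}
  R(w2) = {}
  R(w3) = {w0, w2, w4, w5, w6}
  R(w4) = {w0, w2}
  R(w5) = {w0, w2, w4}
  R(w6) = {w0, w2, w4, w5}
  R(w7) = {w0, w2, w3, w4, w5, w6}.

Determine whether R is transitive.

Transitive: yes — every two-step R-path is closed by a direct edge.

Yes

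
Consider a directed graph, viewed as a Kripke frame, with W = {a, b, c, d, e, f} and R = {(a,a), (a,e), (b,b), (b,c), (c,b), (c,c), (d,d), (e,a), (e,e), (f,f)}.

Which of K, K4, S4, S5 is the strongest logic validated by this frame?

Transitive (axiom 4): yes — every two-step R-path is closed by a direct edge.
Reflexive (axiom T): yes — every world is R-related to itself.
Euclidean (axiom 5): yes — any two successors of a common world are R-related.
So F validates K, K4, S4, S5. The strongest is S5.

S5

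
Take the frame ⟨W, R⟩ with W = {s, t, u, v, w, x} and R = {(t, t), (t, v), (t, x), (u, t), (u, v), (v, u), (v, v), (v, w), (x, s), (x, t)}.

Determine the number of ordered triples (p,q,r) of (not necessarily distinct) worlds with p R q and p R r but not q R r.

Enumerating: (t,v,t), (t,v,x), (t,x,v), (t,x,x), (u,v,t), (v,u,u), (v,u,w), (v,w,u), (v,w,v), (v,w,w), (x,s,s), (x,s,t), (x,t,s).

13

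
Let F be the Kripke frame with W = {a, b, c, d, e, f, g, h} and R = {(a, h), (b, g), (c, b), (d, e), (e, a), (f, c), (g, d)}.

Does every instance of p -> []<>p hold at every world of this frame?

The schema B characterises exactly the symmetric frames.
Symmetric: no — a R h but not h R a.

No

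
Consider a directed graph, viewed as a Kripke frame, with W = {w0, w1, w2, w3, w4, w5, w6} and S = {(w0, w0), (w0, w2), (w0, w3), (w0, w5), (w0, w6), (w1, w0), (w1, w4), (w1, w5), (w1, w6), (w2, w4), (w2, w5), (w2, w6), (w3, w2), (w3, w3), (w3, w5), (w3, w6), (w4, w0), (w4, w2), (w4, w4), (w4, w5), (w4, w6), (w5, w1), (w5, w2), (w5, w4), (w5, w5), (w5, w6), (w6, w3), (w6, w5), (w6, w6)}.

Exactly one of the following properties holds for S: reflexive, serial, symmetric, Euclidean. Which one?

serial

Reflexive: no — w1 is not related to itself.
Serial: yes — every world has a successor (e.g. w0 S w0).
Symmetric: no — w0 S w2 but not w2 S w0.
Euclidean: no — w0 S w2 and w0 S w3, but not w2 S w3.
Only serial holds.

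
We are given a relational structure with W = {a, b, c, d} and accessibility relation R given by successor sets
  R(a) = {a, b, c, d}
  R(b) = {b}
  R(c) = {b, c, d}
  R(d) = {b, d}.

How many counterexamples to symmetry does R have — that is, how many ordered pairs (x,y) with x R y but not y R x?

6

Enumerating: (a,b), (a,c), (a,d), (c,b), (c,d), (d,b).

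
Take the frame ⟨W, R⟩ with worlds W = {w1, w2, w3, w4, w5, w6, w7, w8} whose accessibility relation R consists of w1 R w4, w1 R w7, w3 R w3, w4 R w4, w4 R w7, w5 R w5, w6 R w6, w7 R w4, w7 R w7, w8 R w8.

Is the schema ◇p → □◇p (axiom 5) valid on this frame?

Axiom 5 corresponds to the accessibility relation being Euclidean.
Euclidean: yes — any two successors of a common world are R-related.

Yes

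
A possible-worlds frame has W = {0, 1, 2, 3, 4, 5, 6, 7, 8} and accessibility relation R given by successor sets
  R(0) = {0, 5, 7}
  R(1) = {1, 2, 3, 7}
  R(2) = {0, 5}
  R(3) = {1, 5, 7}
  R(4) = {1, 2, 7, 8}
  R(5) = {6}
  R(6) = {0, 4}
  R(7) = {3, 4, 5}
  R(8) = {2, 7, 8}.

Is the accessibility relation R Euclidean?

Euclidean: no — 0 R 5 and 0 R 7, but not 5 R 7.

No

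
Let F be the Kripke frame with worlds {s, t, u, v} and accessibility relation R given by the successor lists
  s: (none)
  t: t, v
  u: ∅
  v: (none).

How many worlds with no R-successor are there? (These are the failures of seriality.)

Enumerating: s, u, v.

3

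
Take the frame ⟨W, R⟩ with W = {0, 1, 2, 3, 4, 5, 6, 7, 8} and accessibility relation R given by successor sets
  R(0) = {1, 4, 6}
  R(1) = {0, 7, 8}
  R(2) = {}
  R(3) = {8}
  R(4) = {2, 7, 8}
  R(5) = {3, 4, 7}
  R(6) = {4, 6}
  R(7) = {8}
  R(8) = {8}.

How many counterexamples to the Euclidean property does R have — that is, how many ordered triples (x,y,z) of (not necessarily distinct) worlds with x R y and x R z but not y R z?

Enumerating: (0,1,1), (0,1,4), (0,1,6), (0,4,1), (0,4,4), (0,4,6), (0,6,1), (1,0,0), (1,0,7), (1,0,8), (1,7,0), (1,7,7), … and 19 more.
Total: 31.

31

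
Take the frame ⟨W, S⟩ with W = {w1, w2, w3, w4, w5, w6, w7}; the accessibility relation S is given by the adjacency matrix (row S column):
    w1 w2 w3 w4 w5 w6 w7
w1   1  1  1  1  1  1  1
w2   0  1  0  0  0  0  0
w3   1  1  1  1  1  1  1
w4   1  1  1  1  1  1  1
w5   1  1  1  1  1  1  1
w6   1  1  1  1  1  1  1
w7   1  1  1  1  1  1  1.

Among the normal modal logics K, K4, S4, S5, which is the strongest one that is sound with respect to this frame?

S4

Transitive (axiom 4): yes — every two-step S-path is closed by a direct edge.
Reflexive (axiom T): yes — every world is S-related to itself.
Euclidean (axiom 5): no — w1 S w2 and w1 S w3, but not w2 S w3.
So F validates K, K4, S4; S5 would additionally require S to be Euclidean. The strongest is S4.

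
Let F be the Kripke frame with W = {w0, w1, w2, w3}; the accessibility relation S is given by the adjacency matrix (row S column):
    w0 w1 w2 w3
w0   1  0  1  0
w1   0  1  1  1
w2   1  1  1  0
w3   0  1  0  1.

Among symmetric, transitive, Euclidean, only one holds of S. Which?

symmetric

Symmetric: yes — every pair in S has its reverse in S.
Transitive: no — w0 S w2 and w2 S w1, but not w0 S w1.
Euclidean: no — w1 S w2 and w1 S w3, but not w2 S w3.
Only symmetric holds.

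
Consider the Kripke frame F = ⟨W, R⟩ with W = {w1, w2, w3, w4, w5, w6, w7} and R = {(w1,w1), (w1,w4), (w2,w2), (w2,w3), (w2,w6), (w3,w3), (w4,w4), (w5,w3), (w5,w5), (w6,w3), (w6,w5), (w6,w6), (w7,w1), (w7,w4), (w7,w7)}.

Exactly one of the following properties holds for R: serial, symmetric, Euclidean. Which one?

serial

Serial: yes — every world has a successor (e.g. w1 R w1).
Symmetric: no — w1 R w4 but not w4 R w1.
Euclidean: no — w2 R w3 and w2 R w6, but not w3 R w6.
Only serial holds.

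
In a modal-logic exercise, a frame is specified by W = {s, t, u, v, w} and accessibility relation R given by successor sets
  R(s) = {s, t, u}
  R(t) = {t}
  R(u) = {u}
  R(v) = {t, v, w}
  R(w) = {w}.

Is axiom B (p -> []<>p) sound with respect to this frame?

Axiom B corresponds to the accessibility relation being symmetric.
Symmetric: no — s R t but not t R s.

No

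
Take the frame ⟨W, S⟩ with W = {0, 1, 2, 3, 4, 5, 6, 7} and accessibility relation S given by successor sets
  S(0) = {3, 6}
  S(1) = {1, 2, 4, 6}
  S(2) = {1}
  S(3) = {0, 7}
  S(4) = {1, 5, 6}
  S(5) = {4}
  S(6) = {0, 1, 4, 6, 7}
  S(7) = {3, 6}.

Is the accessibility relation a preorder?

Reflexive: no — 0 is not related to itself.
Transitive: no — 0 S 3 and 3 S 7, but not 0 S 7.
So S is not a preorder.

No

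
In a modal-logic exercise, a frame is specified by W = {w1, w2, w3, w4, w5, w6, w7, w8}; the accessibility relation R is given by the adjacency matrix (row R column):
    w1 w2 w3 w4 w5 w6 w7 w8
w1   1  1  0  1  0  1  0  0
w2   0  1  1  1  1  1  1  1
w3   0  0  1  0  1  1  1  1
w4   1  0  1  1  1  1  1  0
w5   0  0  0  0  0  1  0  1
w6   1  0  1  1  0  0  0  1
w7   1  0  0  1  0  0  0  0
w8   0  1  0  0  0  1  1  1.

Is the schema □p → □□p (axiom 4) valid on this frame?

No

Axiom 4 corresponds to the accessibility relation being transitive.
Transitive: no — w1 R w2 and w2 R w3, but not w1 R w3.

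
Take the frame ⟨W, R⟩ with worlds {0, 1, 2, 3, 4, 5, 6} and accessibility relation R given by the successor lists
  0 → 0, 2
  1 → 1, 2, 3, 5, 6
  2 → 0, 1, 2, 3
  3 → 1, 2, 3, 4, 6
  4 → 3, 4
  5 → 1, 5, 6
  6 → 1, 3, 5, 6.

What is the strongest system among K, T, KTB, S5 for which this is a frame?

Reflexive (axiom T): yes — every world is R-related to itself.
Symmetric (axiom B): yes — every pair in R has its reverse in R.
Euclidean (axiom 5): no — 1 R 2 and 1 R 5, but not 2 R 5.
So F validates K, T, KTB; S5 would additionally require R to be Euclidean. The strongest is KTB.

KTB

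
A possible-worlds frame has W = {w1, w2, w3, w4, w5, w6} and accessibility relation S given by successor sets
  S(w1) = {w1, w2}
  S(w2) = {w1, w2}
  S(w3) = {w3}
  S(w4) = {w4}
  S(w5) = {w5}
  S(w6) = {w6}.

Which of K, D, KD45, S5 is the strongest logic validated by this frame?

S5

Serial (axiom D): yes — every world has a successor (e.g. w1 S w1).
Euclidean (axiom 5): yes — any two successors of a common world are S-related.
Transitive (axiom 4): yes — every two-step S-path is closed by a direct edge.
Reflexive (axiom T): yes — every world is S-related to itself.
So F validates K, D, KD45, S5. The strongest is S5.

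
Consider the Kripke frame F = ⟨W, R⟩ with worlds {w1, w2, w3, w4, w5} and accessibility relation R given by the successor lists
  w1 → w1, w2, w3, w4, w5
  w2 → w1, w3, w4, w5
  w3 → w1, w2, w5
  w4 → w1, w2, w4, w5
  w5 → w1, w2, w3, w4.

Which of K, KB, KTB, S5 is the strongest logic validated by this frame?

Symmetric (axiom B): yes — every pair in R has its reverse in R.
Reflexive (axiom T): no — w2 is not related to itself.
Euclidean (axiom 5): no — w1 R w3 and w1 R w4, but not w3 R w4.
So F validates K, KB; KTB would additionally require R to be reflexive. The strongest is KB.

KB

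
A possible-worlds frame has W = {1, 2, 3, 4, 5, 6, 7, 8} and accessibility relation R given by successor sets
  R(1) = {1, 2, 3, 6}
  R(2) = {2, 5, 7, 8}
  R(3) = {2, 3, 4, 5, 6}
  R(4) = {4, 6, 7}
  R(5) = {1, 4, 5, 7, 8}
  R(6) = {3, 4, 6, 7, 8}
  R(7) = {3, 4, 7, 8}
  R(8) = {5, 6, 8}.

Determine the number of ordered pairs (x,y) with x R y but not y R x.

15

Enumerating: (1,2), (1,3), (1,6), (2,5), (2,7), (2,8), (3,2), (3,4), (3,5), (5,1), (5,4), (5,7), (6,7), (7,3), (7,8).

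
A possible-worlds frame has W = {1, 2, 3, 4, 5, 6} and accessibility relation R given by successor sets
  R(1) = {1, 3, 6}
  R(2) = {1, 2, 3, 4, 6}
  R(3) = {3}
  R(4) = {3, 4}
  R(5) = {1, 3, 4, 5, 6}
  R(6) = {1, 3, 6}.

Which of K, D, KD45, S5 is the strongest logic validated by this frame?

D

Serial (axiom D): yes — every world has a successor (e.g. 1 R 1).
Euclidean (axiom 5): no — 1 R 3 and 1 R 6, but not 3 R 6.
Transitive (axiom 4): yes — every two-step R-path is closed by a direct edge.
Reflexive (axiom T): yes — every world is R-related to itself.
So F validates K, D; KD45 would additionally require R to be Euclidean. The strongest is D.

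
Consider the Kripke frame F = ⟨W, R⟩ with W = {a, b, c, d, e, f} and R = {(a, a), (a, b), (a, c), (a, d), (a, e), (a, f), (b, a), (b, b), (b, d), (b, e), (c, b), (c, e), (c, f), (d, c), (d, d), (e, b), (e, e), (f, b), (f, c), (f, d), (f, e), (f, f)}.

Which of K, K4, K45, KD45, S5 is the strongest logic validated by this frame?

Transitive (axiom 4): no — b R a and a R c, but not b R c.
Euclidean (axiom 5): no — a R b and a R c, but not b R c.
Serial (axiom D): yes — every world has a successor (e.g. a R a).
Reflexive (axiom T): no — c is not related to itself.
So F validates K; K4 would additionally require R to be transitive. The strongest is K.

K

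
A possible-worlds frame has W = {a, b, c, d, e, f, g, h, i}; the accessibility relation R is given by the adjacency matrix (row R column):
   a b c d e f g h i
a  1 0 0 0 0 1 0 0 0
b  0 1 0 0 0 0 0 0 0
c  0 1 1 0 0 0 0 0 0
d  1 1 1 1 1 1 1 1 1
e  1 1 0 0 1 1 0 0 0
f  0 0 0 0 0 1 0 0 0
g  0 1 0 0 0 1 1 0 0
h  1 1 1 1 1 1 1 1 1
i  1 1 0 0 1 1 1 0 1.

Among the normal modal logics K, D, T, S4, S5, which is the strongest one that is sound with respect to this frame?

S4

Serial (axiom D): yes — every world has a successor (e.g. a R a).
Reflexive (axiom T): yes — every world is R-related to itself.
Transitive (axiom 4): yes — every two-step R-path is closed by a direct edge.
Euclidean (axiom 5): no — d R a and d R b, but not a R b.
So F validates K, D, T, S4; S5 would additionally require R to be Euclidean. The strongest is S4.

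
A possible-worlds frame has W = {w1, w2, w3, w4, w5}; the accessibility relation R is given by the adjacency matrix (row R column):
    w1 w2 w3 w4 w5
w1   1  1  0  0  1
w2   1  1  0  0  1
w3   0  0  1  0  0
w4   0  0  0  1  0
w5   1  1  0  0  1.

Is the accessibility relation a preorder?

Yes

Reflexive: yes — every world is R-related to itself.
Transitive: yes — every two-step R-path is closed by a direct edge.
So R is a preorder.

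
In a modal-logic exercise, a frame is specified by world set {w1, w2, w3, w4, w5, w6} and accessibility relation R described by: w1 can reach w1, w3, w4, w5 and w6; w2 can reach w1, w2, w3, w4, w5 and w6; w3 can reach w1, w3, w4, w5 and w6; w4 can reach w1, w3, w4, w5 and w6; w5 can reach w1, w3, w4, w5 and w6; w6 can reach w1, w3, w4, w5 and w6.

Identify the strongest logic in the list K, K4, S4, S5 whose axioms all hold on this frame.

Transitive (axiom 4): yes — every two-step R-path is closed by a direct edge.
Reflexive (axiom T): yes — every world is R-related to itself.
Euclidean (axiom 5): no — w2 R w1 and w2 R w2, but not w1 R w2.
So F validates K, K4, S4; S5 would additionally require R to be Euclidean. The strongest is S4.

S4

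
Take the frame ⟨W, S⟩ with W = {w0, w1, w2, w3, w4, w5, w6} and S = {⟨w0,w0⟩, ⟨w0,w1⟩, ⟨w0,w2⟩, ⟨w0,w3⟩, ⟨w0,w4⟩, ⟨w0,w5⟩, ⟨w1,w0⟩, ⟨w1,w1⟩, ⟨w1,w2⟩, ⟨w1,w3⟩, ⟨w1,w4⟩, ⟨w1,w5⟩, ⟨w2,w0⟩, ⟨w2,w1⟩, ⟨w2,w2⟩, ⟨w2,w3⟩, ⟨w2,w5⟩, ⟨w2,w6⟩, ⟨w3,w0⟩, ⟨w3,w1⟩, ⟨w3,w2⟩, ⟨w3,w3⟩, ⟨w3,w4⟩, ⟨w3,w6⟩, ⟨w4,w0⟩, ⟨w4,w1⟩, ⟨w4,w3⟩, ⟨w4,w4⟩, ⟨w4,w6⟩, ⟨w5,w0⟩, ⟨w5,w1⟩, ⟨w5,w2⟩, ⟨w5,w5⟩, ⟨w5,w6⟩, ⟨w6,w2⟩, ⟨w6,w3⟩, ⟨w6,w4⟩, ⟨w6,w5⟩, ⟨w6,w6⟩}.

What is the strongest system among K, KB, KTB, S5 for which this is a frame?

Symmetric (axiom B): yes — every pair in S has its reverse in S.
Reflexive (axiom T): yes — every world is S-related to itself.
Euclidean (axiom 5): no — w0 S w2 and w0 S w4, but not w2 S w4.
So F validates K, KB, KTB; S5 would additionally require S to be Euclidean. The strongest is KTB.

KTB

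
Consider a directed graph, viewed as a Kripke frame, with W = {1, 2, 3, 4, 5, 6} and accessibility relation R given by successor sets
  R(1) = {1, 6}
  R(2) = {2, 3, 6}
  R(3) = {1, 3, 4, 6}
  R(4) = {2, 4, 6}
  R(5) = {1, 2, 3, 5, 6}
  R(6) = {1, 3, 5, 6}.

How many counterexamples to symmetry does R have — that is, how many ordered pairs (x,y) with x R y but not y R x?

Enumerating: (2,3), (2,6), (3,1), (3,4), (4,2), (4,6), (5,1), (5,2), (5,3).

9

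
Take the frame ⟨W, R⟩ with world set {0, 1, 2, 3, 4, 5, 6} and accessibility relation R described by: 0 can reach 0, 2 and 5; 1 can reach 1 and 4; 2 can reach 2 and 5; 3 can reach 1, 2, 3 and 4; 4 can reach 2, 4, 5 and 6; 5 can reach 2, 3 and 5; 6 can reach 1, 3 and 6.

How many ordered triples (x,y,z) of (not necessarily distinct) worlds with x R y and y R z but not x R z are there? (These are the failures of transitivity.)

16

Enumerating: (0,5,3), (1,4,2), (1,4,5), (1,4,6), (2,5,3), (3,2,5), (3,4,5), (3,4,6), (4,5,3), (4,6,1), (4,6,3), (5,3,1), (5,3,4), (6,1,4), (6,3,2), (6,3,4).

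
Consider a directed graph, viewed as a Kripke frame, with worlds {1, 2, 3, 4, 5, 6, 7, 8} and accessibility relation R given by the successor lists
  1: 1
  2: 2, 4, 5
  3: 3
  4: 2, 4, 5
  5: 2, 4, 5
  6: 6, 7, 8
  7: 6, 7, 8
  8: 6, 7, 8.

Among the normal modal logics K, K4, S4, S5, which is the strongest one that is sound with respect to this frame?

Transitive (axiom 4): yes — every two-step R-path is closed by a direct edge.
Reflexive (axiom T): yes — every world is R-related to itself.
Euclidean (axiom 5): yes — any two successors of a common world are R-related.
So F validates K, K4, S4, S5. The strongest is S5.

S5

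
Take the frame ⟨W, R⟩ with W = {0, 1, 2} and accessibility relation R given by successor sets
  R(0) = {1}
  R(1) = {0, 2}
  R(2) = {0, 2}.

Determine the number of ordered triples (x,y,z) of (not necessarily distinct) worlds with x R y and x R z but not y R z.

Enumerating: (0,1,1), (1,0,0), (1,0,2), (2,0,0), (2,0,2).

5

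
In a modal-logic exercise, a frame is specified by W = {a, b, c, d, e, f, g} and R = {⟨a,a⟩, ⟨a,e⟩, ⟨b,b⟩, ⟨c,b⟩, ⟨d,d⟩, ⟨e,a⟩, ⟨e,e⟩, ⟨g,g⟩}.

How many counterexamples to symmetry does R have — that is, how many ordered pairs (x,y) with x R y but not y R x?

1

Enumerating: (c,b).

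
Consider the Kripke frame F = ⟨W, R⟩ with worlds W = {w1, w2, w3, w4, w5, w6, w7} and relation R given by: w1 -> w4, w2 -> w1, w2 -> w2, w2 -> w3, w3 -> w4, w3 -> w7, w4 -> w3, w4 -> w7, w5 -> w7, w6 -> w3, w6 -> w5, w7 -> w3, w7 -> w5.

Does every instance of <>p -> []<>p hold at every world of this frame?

No

By correspondence theory, 5 is valid on a frame iff R is Euclidean.
Euclidean: no — w2 R w1 and w2 R w3, but not w1 R w3.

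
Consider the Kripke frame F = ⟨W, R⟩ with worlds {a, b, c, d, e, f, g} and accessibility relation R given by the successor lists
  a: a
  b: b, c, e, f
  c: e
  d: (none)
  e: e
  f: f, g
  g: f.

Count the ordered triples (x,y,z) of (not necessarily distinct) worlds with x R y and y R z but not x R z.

2

Enumerating: (b,f,g), (g,f,g).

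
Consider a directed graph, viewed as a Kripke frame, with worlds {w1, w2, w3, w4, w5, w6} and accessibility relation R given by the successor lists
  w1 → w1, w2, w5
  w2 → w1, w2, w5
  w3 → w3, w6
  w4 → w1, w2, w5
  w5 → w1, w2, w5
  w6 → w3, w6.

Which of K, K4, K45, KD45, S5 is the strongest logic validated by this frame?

Transitive (axiom 4): yes — every two-step R-path is closed by a direct edge.
Euclidean (axiom 5): yes — any two successors of a common world are R-related.
Serial (axiom D): yes — every world has a successor (e.g. w1 R w1).
Reflexive (axiom T): no — w4 is not related to itself.
So F validates K, K4, K45, KD45; S5 would additionally require R to be reflexive. The strongest is KD45.

KD45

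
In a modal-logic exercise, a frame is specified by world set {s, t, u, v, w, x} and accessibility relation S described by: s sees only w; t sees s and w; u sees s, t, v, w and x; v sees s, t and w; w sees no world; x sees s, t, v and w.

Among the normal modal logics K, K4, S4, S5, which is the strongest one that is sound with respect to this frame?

K4

Transitive (axiom 4): yes — every two-step S-path is closed by a direct edge.
Reflexive (axiom T): no — s is not related to itself.
Euclidean (axiom 5): no — t S w and t S s, but not w S s.
So F validates K, K4; S4 would additionally require S to be reflexive. The strongest is K4.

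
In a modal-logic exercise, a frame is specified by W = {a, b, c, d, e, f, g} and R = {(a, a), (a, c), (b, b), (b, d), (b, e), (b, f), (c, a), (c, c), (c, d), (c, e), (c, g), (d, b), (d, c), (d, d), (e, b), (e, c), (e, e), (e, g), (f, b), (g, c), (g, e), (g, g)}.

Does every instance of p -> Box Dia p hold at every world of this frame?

By correspondence theory, B is valid on a frame iff R is symmetric.
Symmetric: yes — every pair in R has its reverse in R.

Yes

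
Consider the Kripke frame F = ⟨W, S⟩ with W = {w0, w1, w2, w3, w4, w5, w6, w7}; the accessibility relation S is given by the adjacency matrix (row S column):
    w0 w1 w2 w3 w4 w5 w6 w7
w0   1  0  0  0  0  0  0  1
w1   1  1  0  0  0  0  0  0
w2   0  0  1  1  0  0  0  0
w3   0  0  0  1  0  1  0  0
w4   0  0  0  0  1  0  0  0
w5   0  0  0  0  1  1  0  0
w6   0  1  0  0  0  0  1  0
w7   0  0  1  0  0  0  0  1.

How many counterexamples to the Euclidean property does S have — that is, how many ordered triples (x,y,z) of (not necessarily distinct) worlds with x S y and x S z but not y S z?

Enumerating: (w0,w7,w0), (w1,w0,w1), (w2,w3,w2), (w3,w5,w3), (w5,w4,w5), (w6,w1,w6), (w7,w2,w7).

7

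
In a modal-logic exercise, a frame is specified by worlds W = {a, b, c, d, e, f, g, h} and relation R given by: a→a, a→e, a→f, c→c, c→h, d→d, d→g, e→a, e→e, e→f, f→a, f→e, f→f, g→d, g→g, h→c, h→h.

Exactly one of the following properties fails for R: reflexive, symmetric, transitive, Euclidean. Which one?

reflexive

Reflexive: no — b is not related to itself.
Symmetric: yes — every pair in R has its reverse in R.
Transitive: yes — every two-step R-path is closed by a direct edge.
Euclidean: yes — any two successors of a common world are R-related.
Only reflexive fails.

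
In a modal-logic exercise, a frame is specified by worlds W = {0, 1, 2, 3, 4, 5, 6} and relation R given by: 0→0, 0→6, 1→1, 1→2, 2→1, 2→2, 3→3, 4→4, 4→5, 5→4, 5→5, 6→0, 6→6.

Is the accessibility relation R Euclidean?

Euclidean: yes — any two successors of a common world are R-related.

Yes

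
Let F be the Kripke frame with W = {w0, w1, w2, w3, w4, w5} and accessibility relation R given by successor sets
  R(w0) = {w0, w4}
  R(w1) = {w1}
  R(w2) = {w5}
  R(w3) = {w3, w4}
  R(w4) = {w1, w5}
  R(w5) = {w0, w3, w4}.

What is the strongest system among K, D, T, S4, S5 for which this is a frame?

D

Serial (axiom D): yes — every world has a successor (e.g. w0 R w0).
Reflexive (axiom T): no — w2 is not related to itself.
Transitive (axiom 4): no — w0 R w4 and w4 R w1, but not w0 R w1.
Euclidean (axiom 5): no — w4 R w1 and w4 R w5, but not w1 R w5.
So F validates K, D; T would additionally require R to be reflexive. The strongest is D.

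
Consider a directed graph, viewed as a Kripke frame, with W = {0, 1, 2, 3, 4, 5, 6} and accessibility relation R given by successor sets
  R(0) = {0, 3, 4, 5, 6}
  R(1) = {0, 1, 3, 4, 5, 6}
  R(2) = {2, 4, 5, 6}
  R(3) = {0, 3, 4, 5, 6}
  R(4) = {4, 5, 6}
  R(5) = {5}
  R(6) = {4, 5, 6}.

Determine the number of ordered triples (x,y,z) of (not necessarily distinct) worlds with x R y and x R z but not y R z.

38

Enumerating: (0,4,0), (0,4,3), (0,5,0), (0,5,3), (0,5,4), (0,5,6), (0,6,0), (0,6,3), (1,0,1), (1,3,1), (1,4,0), (1,4,1), … and 26 more.
Total: 38.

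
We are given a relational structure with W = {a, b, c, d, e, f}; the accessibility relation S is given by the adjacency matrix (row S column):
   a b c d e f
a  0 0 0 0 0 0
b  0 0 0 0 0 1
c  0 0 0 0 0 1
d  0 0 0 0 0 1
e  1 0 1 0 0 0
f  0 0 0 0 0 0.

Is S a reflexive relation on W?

Reflexive: no — a is not related to itself.

No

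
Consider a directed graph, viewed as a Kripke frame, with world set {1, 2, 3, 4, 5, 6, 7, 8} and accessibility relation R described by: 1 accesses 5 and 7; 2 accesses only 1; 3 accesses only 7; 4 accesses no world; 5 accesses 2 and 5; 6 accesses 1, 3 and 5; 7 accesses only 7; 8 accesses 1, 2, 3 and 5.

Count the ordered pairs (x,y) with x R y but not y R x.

12

Enumerating: (1,5), (1,7), (2,1), (3,7), (5,2), (6,1), (6,3), (6,5), (8,1), (8,2), (8,3), (8,5).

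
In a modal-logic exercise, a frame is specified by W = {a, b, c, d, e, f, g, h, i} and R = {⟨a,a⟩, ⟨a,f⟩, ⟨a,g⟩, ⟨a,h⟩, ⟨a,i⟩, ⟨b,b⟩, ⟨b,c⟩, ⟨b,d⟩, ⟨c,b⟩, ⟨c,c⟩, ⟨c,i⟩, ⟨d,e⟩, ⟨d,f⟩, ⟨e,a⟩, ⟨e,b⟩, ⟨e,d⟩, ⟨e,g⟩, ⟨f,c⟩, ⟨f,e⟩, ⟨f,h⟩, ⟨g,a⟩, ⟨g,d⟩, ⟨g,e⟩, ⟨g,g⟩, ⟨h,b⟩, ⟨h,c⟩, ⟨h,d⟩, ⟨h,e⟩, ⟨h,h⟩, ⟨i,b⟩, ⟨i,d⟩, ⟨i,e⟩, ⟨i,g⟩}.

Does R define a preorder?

Reflexive: no — d is not related to itself.
Transitive: no — a R f and f R c, but not a R c.
So R is not a preorder.

No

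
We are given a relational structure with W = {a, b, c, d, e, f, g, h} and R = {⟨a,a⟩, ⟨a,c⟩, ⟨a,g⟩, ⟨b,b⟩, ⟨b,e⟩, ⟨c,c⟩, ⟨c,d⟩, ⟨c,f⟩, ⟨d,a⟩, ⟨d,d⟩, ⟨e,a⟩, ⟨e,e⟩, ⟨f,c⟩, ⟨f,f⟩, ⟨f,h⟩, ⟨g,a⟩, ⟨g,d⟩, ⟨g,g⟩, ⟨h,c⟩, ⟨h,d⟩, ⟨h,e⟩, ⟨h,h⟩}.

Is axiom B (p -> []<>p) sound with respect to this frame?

No

Axiom B corresponds to the accessibility relation being symmetric.
Symmetric: no — a R c but not c R a.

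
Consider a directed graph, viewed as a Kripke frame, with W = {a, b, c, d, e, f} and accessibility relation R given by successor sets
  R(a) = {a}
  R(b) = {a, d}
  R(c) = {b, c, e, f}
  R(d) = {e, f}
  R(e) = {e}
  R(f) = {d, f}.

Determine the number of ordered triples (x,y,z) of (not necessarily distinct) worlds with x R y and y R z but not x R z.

7

Enumerating: (b,d,e), (b,d,f), (c,b,a), (c,b,d), (c,f,d), (d,f,d), (f,d,e).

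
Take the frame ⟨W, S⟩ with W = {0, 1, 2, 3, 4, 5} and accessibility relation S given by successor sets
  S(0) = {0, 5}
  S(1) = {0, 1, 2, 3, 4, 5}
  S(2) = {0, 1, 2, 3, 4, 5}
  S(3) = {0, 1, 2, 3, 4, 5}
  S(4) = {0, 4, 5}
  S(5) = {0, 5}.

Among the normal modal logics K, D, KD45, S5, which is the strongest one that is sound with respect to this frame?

D

Serial (axiom D): yes — every world has a successor (e.g. 0 S 0).
Euclidean (axiom 5): no — 1 S 0 and 1 S 2, but not 0 S 2.
Transitive (axiom 4): yes — every two-step S-path is closed by a direct edge.
Reflexive (axiom T): yes — every world is S-related to itself.
So F validates K, D; KD45 would additionally require S to be Euclidean. The strongest is D.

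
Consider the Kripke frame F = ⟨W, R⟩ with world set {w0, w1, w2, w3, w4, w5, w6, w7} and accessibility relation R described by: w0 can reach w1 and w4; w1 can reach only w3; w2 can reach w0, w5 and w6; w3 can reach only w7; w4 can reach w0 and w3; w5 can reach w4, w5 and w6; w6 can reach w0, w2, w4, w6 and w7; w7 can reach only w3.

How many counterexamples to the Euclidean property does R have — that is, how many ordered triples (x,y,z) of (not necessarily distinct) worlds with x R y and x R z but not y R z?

36

Enumerating: (w0,w1,w1), (w0,w1,w4), (w0,w4,w1), (w0,w4,w4), (w1,w3,w3), (w2,w0,w0), (w2,w0,w5), (w2,w0,w6), (w2,w5,w0), (w2,w6,w5), (w3,w7,w7), (w4,w0,w0), … and 24 more.
Total: 36.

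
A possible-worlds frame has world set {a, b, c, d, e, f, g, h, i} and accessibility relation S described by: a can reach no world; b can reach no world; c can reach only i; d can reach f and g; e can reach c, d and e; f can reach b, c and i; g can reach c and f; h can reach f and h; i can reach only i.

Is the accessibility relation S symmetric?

No

Symmetric: no — c S i but not i S c.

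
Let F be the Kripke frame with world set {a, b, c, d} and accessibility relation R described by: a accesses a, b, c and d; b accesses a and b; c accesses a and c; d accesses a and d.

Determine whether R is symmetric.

Yes

Symmetric: yes — every pair in R has its reverse in R.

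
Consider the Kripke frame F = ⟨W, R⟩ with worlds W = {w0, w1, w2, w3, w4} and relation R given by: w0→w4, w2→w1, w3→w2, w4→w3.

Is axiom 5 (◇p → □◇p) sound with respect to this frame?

The schema 5 characterises exactly the Euclidean frames.
Euclidean: no — w0 R w4 and w0 R w4, but not w4 R w4.

No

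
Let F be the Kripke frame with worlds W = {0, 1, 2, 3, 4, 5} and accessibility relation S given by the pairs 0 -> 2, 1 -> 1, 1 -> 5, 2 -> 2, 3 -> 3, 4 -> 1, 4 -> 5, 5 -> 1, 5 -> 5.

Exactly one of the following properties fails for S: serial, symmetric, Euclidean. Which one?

symmetric

Serial: yes — every world has a successor (e.g. 0 S 2).
Symmetric: no — 0 S 2 but not 2 S 0.
Euclidean: yes — any two successors of a common world are S-related.
Only symmetric fails.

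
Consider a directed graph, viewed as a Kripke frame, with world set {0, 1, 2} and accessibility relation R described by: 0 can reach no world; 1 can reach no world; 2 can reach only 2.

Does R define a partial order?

Reflexive: no — 0 is not related to itself.
Transitive: yes — every two-step R-path is closed by a direct edge.
Antisymmetric: yes — no distinct pair is related both ways.
So R is not a partial order.

No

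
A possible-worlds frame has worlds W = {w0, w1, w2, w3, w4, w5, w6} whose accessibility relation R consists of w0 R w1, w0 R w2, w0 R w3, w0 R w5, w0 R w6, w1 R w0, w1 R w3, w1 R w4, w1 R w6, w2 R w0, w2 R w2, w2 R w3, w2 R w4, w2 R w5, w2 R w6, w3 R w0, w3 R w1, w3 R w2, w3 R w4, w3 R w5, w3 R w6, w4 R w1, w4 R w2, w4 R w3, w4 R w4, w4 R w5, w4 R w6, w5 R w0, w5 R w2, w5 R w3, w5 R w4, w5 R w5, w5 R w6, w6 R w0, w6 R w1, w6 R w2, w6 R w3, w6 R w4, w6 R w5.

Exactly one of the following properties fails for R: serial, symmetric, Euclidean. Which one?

Serial: yes — every world has a successor (e.g. w0 R w1).
Symmetric: yes — every pair in R has its reverse in R.
Euclidean: no — w0 R w1 and w0 R w2, but not w1 R w2.
Only Euclidean fails.

Euclidean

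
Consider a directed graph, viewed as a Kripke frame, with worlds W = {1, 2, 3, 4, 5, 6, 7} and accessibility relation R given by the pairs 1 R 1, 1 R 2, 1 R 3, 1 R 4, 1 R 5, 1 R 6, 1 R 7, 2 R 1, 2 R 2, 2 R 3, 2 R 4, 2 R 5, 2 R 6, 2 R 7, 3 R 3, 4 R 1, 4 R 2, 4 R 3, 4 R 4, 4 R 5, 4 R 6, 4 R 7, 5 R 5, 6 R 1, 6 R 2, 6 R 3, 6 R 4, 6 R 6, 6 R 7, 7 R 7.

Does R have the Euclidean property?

No

Euclidean: no — 1 R 3 and 1 R 2, but not 3 R 2.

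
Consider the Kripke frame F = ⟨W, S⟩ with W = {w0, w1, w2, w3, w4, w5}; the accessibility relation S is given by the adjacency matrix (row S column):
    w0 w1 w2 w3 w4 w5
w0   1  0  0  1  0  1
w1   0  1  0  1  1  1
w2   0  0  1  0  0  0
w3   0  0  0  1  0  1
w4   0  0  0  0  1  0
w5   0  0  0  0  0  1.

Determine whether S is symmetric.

No

Symmetric: no — w0 S w3 but not w3 S w0.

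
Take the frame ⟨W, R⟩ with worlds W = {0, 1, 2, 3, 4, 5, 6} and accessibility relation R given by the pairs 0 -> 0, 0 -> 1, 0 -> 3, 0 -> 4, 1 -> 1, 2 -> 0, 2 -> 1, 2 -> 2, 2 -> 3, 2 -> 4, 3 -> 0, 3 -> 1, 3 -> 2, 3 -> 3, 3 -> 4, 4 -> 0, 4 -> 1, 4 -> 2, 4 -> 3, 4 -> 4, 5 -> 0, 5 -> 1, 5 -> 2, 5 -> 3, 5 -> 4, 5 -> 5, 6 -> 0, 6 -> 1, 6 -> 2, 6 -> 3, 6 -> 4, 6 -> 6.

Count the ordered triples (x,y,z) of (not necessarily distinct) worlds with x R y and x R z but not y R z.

Enumerating: (0,1,0), (0,1,3), (0,1,4), (2,0,2), (2,1,0), (2,1,2), (2,1,3), (2,1,4), (3,0,2), (3,1,0), (3,1,2), (3,1,3), … and 26 more.
Total: 38.

38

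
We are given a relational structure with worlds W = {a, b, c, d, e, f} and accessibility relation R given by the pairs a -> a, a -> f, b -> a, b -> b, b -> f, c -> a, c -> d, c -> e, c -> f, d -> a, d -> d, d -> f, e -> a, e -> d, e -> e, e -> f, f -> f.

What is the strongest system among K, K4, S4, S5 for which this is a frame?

Transitive (axiom 4): yes — every two-step R-path is closed by a direct edge.
Reflexive (axiom T): no — c is not related to itself.
Euclidean (axiom 5): no — b R f and b R a, but not f R a.
So F validates K, K4; S4 would additionally require R to be reflexive. The strongest is K4.

K4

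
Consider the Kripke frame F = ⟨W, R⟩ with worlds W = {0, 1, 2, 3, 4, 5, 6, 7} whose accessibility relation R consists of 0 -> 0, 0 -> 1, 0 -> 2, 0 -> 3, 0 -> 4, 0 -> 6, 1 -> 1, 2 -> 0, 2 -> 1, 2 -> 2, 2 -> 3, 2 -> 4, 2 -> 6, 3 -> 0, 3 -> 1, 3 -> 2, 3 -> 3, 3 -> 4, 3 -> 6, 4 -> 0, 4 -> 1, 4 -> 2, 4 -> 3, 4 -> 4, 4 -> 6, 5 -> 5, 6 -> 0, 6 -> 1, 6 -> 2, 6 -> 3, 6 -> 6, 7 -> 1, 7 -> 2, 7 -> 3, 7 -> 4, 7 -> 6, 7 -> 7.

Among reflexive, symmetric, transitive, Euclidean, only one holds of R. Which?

Reflexive: yes — every world is R-related to itself.
Symmetric: no — 0 R 1 but not 1 R 0.
Transitive: no — 6 R 0 and 0 R 4, but not 6 R 4.
Euclidean: no — 0 R 1 and 0 R 2, but not 1 R 2.
Only reflexive holds.

reflexive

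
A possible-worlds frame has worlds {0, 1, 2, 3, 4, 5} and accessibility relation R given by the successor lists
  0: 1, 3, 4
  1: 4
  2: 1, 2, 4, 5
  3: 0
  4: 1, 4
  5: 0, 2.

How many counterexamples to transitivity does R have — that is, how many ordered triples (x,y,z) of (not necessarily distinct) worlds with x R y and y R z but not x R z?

Enumerating: (0,3,0), (1,4,1), (2,5,0), (3,0,1), (3,0,3), (3,0,4), (5,0,1), (5,0,3), (5,0,4), (5,2,1), (5,2,4), (5,2,5).

12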